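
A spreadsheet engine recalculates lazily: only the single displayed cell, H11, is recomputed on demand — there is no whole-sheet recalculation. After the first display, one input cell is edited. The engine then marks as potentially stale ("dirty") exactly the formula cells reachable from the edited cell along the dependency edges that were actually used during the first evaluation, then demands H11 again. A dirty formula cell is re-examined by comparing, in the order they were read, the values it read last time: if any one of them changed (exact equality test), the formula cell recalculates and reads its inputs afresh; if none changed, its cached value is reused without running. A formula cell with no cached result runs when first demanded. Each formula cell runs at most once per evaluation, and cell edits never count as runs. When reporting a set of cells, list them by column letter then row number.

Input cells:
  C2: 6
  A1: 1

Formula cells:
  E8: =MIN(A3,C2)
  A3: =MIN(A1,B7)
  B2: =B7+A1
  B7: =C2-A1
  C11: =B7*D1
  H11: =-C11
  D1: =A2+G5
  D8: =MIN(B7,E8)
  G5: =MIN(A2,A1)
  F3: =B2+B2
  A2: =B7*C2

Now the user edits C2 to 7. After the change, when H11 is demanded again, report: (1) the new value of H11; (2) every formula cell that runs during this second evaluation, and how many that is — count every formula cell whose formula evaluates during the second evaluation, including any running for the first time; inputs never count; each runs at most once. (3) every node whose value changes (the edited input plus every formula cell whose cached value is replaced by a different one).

New value of H11: -258.
Formula cells that run: A2, B7, C11, D1, G5, H11 — 6 in total.
Values that change: A2, B7, C2, C11, D1, H11.

First evaluation (everything demanded from the output):
  B7 = 6 - 1 = 5
  A2 = 5 * 6 = 30
  G5 = MIN(30, 1) = 1
  D1 = 30 + 1 = 31
  C11 = 5 * 31 = 155
  H11 = -(155) = -155

Propagation after the edit:
  B7: runs — C2 6->7; result 6.
  A2: runs — B7 5->6; C2 6->7; result 42.
  G5: runs — A2 30->42; result 1 (same value as before).
  D1: runs — A2 30->42; result 43.
  C11: runs — B7 5->6; D1 31->43; result 258.
  H11: runs — C11 155->258; result -258.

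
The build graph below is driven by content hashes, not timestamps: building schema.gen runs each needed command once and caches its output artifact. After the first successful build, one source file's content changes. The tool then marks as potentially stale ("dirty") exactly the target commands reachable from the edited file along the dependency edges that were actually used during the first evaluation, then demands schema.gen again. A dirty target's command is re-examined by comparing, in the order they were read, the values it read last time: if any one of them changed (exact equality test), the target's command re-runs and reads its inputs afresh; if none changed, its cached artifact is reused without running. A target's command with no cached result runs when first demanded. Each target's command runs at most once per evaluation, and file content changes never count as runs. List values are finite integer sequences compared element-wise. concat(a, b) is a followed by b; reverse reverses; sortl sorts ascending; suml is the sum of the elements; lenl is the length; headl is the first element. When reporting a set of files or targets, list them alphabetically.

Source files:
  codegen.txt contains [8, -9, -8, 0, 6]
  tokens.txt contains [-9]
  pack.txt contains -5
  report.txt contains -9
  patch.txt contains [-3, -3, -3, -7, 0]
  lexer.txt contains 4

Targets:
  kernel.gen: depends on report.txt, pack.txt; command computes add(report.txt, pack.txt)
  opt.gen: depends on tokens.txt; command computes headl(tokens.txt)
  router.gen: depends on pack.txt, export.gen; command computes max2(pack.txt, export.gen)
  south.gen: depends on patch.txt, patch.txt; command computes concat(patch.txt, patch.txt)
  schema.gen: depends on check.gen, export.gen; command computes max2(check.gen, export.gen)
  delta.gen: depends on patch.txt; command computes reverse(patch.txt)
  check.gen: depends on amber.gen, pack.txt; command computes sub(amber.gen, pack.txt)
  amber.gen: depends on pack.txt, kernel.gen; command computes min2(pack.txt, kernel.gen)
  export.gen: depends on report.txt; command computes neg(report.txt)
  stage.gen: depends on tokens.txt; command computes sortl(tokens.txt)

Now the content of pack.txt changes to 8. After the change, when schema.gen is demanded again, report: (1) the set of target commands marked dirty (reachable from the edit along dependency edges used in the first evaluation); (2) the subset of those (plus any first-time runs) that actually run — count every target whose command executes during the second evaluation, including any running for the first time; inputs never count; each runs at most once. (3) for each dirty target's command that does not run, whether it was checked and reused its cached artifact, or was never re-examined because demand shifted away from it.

Dirty set: amber.gen, check.gen, kernel.gen, schema.gen.
Run set: amber.gen, check.gen, kernel.gen (3 run).
Re-examined without running (cache reused): schema.gen.
The important point: check.gen recomputes to an identical value, and the output ends up unchanged.

Initial pass — values computed on the first demand:
  export.gen = neg(-9) = 9
  kernel.gen = add(-9, -5) = -14
  amber.gen = min2(-5, -14) = -14
  check.gen = sub(-14, -5) = -9
  schema.gen = max2(-9, 9) = 9

Second demand — change propagation:
  kernel.gen: re-runs because pack.txt -5->8; new result -1.
  amber.gen: re-runs because pack.txt -5->8; kernel.gen -14->-1; new result -1.
  check.gen: re-runs because amber.gen -14->-1; pack.txt -5->8; new result -9 (unchanged).
  schema.gen: re-examined; everything it read last time is the same (check.gen unchanged, export.gen unchanged) — cache 9 kept, no run.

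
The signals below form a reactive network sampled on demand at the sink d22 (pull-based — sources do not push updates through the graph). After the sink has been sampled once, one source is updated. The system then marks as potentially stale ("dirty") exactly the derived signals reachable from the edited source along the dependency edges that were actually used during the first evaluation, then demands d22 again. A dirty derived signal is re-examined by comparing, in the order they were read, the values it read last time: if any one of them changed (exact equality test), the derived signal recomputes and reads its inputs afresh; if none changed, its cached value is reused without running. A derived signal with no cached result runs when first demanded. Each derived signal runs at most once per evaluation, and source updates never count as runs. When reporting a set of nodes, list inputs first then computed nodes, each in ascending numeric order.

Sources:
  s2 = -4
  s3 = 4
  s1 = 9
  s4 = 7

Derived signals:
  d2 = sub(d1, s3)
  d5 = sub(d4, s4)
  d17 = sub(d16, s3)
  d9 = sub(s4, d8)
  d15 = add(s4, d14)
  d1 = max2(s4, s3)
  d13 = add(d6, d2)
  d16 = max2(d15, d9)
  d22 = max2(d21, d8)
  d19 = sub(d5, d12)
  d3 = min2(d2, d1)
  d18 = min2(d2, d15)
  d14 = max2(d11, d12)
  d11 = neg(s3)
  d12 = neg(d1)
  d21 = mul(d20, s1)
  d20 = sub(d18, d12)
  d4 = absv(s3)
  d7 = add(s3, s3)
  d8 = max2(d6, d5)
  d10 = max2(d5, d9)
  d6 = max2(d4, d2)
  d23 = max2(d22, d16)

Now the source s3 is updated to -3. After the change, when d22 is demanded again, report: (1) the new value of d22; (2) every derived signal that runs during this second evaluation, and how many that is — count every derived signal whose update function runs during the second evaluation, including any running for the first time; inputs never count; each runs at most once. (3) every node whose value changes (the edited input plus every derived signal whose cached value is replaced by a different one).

Initial pass — values computed on the first demand:
  d1 = max2(7, 4) = 7
  d2 = sub(7, 4) = 3
  d4 = absv(4) = 4
  d5 = sub(4, 7) = -3
  d6 = max2(4, 3) = 4
  d8 = max2(4, -3) = 4
  d11 = neg(4) = -4
  d12 = neg(7) = -7
  d14 = max2(-4, -7) = -4
  d15 = add(7, -4) = 3
  d18 = min2(3, 3) = 3
  d20 = sub(3, -7) = 10
  d21 = mul(10, 9) = 90
  d22 = max2(90, 4) = 90

Second demand — change propagation:
  d1: re-runs because s3 4->-3; new result 7 (unchanged).
  d2: re-runs because s3 4->-3; new result 10.
  d4: re-runs because s3 4->-3; new result 3.
  d5: re-runs because d4 4->3; new result -4.
  d6: re-runs because d4 4->3; d2 3->10; new result 10.
  d8: re-runs because d6 4->10; d5 -3->-4; new result 10.
  d11: re-runs because s3 4->-3; new result 3.
  d12: re-examined; everything it read last time is the same (d1 unchanged) — cache -7 kept, no run.
  d14: re-runs because d11 -4->3; new result 3.
  d15: re-runs because d14 -4->3; new result 10.
  d18: re-runs because d2 3->10; d15 3->10; new result 10.
  d20: re-runs because d18 3->10; new result 17.
  d21: re-runs because d20 10->17; new result 153.
  d22: re-runs because d21 90->153; d8 4->10; new result 153.

The important point: at d12 every value read last time is unchanged, so the dirty flag clears without a run.

d22 now evaluates to 153.
Run set: d1, d2, d4, d5, d6, d8, d11, d14, d15, d18, d20, d21, d22 (13 run).
Changed values: s3, d2, d4, d5, d6, d8, d11, d14, d15, d18, d20, d21, d22.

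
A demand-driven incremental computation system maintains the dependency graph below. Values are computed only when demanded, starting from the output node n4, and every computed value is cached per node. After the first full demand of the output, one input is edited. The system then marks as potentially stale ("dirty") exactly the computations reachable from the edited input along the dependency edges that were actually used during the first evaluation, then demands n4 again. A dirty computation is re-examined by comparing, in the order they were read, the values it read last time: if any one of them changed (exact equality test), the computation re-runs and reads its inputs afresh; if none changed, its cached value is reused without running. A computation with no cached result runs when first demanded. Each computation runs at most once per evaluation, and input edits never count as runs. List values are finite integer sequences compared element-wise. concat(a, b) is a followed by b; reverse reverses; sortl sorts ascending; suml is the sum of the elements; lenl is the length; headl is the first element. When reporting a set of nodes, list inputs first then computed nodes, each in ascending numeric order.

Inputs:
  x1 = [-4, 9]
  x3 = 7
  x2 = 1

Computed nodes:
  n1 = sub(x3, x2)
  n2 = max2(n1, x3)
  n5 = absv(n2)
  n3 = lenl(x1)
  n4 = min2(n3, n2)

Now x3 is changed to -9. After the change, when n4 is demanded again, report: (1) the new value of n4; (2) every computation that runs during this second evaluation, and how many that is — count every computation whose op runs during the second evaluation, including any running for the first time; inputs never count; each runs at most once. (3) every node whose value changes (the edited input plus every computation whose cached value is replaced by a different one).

New value of n4: -9.
Computations that run: n1, n2, n4 — 3 in total.
Values that change: x3, n1, n2, n4.

First evaluation (everything demanded from the output):
  n1 = sub(7, 1) = 6
  n2 = max2(6, 7) = 7
  n3 = lenl([-4, 9]) = 2
  n4 = min2(2, 7) = 2

Propagation after the edit:
  n1: runs — x3 7->-9; result -10.
  n2: runs — n1 6->-10; x3 7->-9; result -9.
  n4: runs — n2 7->-9; result -9.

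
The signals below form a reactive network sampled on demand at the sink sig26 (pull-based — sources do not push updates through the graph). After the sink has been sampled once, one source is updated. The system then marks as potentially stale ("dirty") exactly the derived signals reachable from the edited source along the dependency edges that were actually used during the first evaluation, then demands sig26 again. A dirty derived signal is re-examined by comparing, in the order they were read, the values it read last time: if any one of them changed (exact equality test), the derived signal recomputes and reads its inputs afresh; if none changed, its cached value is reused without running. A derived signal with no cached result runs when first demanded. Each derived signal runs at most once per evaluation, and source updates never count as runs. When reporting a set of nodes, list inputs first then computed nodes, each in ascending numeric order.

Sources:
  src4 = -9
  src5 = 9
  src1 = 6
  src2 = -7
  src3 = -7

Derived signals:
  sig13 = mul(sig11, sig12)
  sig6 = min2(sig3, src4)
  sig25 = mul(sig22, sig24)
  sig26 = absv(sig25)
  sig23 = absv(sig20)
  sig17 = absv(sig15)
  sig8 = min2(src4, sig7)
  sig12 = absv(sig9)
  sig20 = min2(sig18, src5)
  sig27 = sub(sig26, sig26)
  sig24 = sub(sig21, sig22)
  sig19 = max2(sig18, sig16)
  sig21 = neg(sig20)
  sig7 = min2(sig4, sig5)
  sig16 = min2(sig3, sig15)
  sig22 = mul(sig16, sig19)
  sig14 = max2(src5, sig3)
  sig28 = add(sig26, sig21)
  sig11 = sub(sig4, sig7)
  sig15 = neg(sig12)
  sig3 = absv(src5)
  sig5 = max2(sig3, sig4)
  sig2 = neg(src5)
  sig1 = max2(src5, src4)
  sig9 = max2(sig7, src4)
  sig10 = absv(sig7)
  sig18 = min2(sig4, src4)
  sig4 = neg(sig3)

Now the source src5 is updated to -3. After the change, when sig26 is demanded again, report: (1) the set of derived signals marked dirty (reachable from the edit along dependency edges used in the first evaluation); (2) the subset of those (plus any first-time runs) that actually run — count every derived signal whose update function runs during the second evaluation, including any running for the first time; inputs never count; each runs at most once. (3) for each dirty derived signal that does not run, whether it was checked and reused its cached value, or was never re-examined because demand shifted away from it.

Initial pass — values computed on the first demand:
  sig3 = absv(9) = 9
  sig4 = neg(9) = -9
  sig5 = max2(9, -9) = 9
  sig7 = min2(-9, 9) = -9
  sig9 = max2(-9, -9) = -9
  sig12 = absv(-9) = 9
  sig15 = neg(9) = -9
  sig16 = min2(9, -9) = -9
  sig18 = min2(-9, -9) = -9
  sig19 = max2(-9, -9) = -9
  sig20 = min2(-9, 9) = -9
  sig21 = neg(-9) = 9
  sig22 = mul(-9, -9) = 81
  sig24 = sub(9, 81) = -72
  sig25 = mul(81, -72) = -5832
  sig26 = absv(-5832) = 5832

Second demand — change propagation:
  sig3: re-runs because src5 9->-3; new result 3.
  sig4: re-runs because sig3 9->3; new result -3.
  sig5: re-runs because sig3 9->3; sig4 -9->-3; new result 3.
  sig7: re-runs because sig4 -9->-3; sig5 9->3; new result -3.
  sig9: re-runs because sig7 -9->-3; new result -3.
  sig12: re-runs because sig9 -9->-3; new result 3.
  sig15: re-runs because sig12 9->3; new result -3.
  sig16: re-runs because sig3 9->3; sig15 -9->-3; new result -3.
  sig18: re-runs because sig4 -9->-3; new result -9 (unchanged).
  sig19: re-runs because sig16 -9->-3; new result -3.
  sig20: re-runs because src5 9->-3; new result -9 (unchanged).
  sig21: re-examined; everything it read last time is the same (sig20 unchanged) — cache 9 kept, no run.
  sig22: re-runs because sig16 -9->-3; sig19 -9->-3; new result 9.
  sig24: re-runs because sig22 81->9; new result 0.
  sig25: re-runs because sig22 81->9; sig24 -72->0; new result 0.
  sig26: re-runs because sig25 -5832->0; new result 0.

The important point: at sig21 every value read last time is unchanged, so the dirty flag clears without a run.

Dirty set: sig3, sig4, sig5, sig7, sig9, sig12, sig15, sig16, sig18, sig19, sig20, sig21, sig22, sig24, sig25, sig26.
Run set: sig3, sig4, sig5, sig7, sig9, sig12, sig15, sig16, sig18, sig19, sig20, sig22, sig24, sig25, sig26 (15 run).
Re-examined without running (cache reused): sig21.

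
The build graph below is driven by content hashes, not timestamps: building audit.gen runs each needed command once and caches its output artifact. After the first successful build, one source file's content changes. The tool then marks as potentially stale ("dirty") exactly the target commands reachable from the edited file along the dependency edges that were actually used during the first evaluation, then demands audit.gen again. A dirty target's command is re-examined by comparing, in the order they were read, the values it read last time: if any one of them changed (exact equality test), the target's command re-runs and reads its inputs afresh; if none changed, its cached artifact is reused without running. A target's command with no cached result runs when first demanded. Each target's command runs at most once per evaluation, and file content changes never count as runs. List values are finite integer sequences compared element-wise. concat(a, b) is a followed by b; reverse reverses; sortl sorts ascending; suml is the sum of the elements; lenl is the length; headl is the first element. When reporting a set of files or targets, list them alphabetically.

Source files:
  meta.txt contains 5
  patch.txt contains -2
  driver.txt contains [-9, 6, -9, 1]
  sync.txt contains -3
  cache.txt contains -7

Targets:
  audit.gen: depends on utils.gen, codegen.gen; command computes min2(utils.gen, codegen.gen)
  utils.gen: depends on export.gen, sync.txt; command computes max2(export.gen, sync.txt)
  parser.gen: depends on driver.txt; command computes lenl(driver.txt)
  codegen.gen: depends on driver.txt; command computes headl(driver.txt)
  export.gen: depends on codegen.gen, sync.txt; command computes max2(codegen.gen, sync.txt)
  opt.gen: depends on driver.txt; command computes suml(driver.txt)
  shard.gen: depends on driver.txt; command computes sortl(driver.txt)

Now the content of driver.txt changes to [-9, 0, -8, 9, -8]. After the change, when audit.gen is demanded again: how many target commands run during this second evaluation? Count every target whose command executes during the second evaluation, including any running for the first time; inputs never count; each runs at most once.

Run set: codegen.gen (1 run).
The important point: codegen.gen recomputes to an identical value, and the output ends up unchanged.

Initial pass — values computed on the first demand:
  codegen.gen = headl([-9, 6, -9, 1]) = -9
  export.gen = max2(-9, -3) = -3
  utils.gen = max2(-3, -3) = -3
  audit.gen = min2(-3, -9) = -9

Second demand — change propagation:
  codegen.gen: re-runs because driver.txt [-9, 6, -9, 1]->[-9, 0, -8, 9, -8]; new result -9 (unchanged).
  export.gen: re-examined; everything it read last time is the same (codegen.gen unchanged, sync.txt unchanged) — cache -3 kept, no run.
  utils.gen: re-examined; everything it read last time is the same (export.gen unchanged, sync.txt unchanged) — cache -3 kept, no run.
  audit.gen: re-examined; everything it read last time is the same (utils.gen unchanged, codegen.gen unchanged) — cache -9 kept, no run.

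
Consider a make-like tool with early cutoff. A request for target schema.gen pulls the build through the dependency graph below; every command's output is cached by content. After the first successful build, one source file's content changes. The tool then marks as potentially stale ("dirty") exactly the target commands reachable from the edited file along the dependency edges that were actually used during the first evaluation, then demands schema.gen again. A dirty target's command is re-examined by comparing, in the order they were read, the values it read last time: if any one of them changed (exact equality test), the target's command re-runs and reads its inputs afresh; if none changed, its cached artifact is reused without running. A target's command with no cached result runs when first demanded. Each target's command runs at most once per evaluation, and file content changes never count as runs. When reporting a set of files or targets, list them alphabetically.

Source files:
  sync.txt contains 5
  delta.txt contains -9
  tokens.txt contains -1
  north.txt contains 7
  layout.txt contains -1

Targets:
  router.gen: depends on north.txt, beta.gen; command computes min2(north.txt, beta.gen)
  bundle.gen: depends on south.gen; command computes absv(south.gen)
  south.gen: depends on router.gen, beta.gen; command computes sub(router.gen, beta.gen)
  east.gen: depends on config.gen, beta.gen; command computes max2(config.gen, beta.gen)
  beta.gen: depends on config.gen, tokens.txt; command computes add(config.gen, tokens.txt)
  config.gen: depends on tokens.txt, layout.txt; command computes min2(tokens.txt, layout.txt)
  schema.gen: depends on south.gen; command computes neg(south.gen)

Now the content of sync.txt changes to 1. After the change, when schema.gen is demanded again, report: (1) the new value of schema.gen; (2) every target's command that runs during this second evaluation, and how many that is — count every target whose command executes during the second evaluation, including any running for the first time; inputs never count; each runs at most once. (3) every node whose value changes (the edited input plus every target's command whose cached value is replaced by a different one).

Demanding schema.gen again yields 0.
0 target commands run: none.
The nodes whose values change: sync.txt.
Note the shortcut — nothing in the graph depends on sync.txt at all, so no recomputation happens.

First demand of the output computes:
  config.gen = min2(-1, -1) = -1
  beta.gen = add(-1, -1) = -2
  router.gen = min2(7, -2) = -2
  south.gen = sub(-2, -2) = 0
  schema.gen = neg(0) = 0

After the edit, cleaning proceeds:
  no node depends on sync.txt at all; the second demand re-runs nothing.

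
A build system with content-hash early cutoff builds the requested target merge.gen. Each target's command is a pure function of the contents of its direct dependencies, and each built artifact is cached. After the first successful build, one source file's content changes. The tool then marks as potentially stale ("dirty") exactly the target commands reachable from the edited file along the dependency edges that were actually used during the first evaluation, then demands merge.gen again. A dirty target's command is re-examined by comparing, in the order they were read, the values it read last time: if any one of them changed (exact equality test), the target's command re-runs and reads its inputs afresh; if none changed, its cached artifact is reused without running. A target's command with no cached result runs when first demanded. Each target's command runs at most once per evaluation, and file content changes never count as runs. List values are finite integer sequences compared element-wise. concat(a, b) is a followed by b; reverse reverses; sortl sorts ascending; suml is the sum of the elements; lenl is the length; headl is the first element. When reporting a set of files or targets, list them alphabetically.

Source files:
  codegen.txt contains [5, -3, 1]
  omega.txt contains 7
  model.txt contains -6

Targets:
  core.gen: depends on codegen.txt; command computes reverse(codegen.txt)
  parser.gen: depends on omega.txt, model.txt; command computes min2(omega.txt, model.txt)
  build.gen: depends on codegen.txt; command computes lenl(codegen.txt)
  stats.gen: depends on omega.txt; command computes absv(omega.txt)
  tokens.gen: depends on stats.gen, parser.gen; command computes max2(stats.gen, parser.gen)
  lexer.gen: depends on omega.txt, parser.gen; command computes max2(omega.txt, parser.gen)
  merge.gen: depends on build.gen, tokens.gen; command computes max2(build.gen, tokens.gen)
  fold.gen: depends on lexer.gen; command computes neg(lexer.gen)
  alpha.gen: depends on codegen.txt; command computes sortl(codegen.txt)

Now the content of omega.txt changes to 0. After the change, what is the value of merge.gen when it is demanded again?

First evaluation (everything demanded from the output):
  build.gen = lenl([5, -3, 1]) = 3
  parser.gen = min2(7, -6) = -6
  stats.gen = absv(7) = 7
  tokens.gen = max2(7, -6) = 7
  merge.gen = max2(3, 7) = 7

Propagation after the edit:
  parser.gen: runs — omega.txt 7->0; result -6 (same value as before).
  stats.gen: runs — omega.txt 7->0; result 0.
  tokens.gen: runs — stats.gen 7->0; result 0.
  merge.gen: runs — tokens.gen 7->0; result 3.

New value of merge.gen: 3.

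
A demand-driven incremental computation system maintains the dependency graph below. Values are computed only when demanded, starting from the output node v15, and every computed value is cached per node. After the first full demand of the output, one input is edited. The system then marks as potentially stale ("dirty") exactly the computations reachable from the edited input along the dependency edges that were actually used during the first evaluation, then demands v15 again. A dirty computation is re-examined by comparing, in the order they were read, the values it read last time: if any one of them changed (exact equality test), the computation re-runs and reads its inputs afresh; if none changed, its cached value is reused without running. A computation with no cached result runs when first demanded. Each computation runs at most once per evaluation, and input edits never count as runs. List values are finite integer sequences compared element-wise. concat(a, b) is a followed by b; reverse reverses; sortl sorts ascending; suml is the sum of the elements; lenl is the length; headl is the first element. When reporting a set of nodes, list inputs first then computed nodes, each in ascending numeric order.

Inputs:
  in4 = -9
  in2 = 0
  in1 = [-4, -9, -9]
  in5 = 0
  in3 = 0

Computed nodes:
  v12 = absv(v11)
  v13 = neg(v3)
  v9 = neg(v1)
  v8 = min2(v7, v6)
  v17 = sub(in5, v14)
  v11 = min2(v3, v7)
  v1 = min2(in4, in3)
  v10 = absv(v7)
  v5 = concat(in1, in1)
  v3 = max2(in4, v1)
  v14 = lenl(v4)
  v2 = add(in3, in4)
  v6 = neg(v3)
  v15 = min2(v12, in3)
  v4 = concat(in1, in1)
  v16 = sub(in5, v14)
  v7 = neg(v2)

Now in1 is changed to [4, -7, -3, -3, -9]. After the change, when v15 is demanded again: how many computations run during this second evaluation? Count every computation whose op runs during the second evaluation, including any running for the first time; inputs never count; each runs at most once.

First evaluation (everything demanded from the output):
  v1 = min2(-9, 0) = -9
  v2 = add(0, -9) = -9
  v3 = max2(-9, -9) = -9
  v7 = neg(-9) = 9
  v11 = min2(-9, 9) = -9
  v12 = absv(-9) = 9
  v15 = min2(9, 0) = 0

Propagation after the edit:
  in1 feeds no computation that the output demands — nothing is marked dirty and nothing runs.

Key observation: in1 is never demanded by the output, so the edit triggers no recomputation at all.

Computations that run: none — 0 in total.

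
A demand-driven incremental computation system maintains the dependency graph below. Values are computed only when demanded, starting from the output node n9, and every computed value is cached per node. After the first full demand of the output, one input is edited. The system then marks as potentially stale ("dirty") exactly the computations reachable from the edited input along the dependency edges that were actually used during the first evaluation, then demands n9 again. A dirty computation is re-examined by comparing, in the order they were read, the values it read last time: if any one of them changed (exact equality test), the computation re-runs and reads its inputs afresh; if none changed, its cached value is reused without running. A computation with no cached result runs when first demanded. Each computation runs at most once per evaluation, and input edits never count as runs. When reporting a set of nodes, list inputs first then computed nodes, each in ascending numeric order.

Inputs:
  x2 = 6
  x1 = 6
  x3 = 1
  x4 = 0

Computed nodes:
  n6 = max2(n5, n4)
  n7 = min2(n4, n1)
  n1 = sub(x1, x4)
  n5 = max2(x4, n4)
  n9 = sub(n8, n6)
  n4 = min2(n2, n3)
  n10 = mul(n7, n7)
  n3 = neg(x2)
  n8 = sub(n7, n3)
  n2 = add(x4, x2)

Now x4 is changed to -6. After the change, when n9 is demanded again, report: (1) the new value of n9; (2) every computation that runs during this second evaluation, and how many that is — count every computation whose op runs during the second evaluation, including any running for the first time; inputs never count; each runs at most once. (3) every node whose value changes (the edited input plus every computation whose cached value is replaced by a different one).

First evaluation (everything demanded from the output):
  n1 = sub(6, 0) = 6
  n2 = add(0, 6) = 6
  n3 = neg(6) = -6
  n4 = min2(6, -6) = -6
  n5 = max2(0, -6) = 0
  n6 = max2(0, -6) = 0
  n7 = min2(-6, 6) = -6
  n8 = sub(-6, -6) = 0
  n9 = sub(0, 0) = 0

Propagation after the edit:
  n1: runs — x4 0->-6; result 12.
  n2: runs — x4 0->-6; result 0.
  n4: runs — n2 6->0; result -6 (same value as before).
  n5: runs — x4 0->-6; result -6.
  n6: runs — n5 0->-6; result -6.
  n7: runs — n1 6->12; result -6 (same value as before).
  n8: checked — values it read are unchanged (n7 unchanged, n3 unchanged); reused cached 0 without running.
  n9: runs — n6 0->-6; result 6.

Key observation: the cutoff stops propagation at n8 — its inputs' values are unchanged, so it reuses its cache.

New value of n9: 6.
Computations that run: n1, n2, n4, n5, n6, n7, n9 — 7 in total.
Values that change: x4, n1, n2, n5, n6, n9.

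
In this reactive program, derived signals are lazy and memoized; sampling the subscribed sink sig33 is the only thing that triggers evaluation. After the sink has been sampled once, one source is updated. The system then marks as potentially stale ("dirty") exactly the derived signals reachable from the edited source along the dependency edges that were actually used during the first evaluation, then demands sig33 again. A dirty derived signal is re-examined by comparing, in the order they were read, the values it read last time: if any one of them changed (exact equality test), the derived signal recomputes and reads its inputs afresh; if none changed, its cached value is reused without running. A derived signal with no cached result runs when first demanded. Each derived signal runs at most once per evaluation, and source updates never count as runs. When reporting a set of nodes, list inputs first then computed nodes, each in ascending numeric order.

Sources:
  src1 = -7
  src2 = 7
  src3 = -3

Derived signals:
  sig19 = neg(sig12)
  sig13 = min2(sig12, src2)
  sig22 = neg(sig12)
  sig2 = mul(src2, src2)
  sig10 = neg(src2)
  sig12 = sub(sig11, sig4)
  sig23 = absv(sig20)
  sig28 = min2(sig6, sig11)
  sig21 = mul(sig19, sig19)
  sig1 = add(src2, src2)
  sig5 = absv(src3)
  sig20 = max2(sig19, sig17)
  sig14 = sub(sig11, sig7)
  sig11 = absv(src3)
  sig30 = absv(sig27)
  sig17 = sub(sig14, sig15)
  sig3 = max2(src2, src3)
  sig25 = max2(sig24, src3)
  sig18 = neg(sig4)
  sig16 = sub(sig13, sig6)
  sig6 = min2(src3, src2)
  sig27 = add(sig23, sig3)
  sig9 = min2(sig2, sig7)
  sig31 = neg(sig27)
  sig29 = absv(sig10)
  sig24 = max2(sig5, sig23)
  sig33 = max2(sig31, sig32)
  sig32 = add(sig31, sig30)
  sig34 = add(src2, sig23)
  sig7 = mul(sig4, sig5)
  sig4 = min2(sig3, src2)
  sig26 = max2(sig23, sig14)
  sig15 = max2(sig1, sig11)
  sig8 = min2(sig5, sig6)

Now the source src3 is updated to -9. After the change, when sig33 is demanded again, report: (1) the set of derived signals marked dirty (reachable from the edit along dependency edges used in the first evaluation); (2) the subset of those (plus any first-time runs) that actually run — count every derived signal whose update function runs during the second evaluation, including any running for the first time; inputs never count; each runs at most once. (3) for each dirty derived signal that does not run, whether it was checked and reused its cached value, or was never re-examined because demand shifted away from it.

First demand of the output computes:
  sig1 = add(7, 7) = 14
  sig3 = max2(7, -3) = 7
  sig4 = min2(7, 7) = 7
  sig5 = absv(-3) = 3
  sig7 = mul(7, 3) = 21
  sig11 = absv(-3) = 3
  sig12 = sub(3, 7) = -4
  sig14 = sub(3, 21) = -18
  sig15 = max2(14, 3) = 14
  sig17 = sub(-18, 14) = -32
  sig19 = neg(-4) = 4
  sig20 = max2(4, -32) = 4
  sig23 = absv(4) = 4
  sig27 = add(4, 7) = 11
  sig30 = absv(11) = 11
  sig31 = neg(11) = -11
  sig32 = add(-11, 11) = 0
  sig33 = max2(-11, 0) = 0

After the edit, cleaning proceeds:
  sig3: a read changed (src3 -3->-9) — executes, giving 7 — identical to its old value.
  sig4: dirty, but its reads are unchanged (sig3 unchanged, src2 unchanged); cached 7 stands.
  sig5: a read changed (src3 -3->-9) — executes, giving 9.
  sig7: a read changed (sig5 3->9) — executes, giving 63.
  sig11: a read changed (src3 -3->-9) — executes, giving 9.
  sig12: a read changed (sig11 3->9) — executes, giving 2.
  sig14: a read changed (sig11 3->9; sig7 21->63) — executes, giving -54.
  sig15: a read changed (sig11 3->9) — executes, giving 14 — identical to its old value.
  sig17: a read changed (sig14 -18->-54) — executes, giving -68.
  sig19: a read changed (sig12 -4->2) — executes, giving -2.
  sig20: a read changed (sig19 4->-2; sig17 -32->-68) — executes, giving -2.
  sig23: a read changed (sig20 4->-2) — executes, giving 2.
  sig27: a read changed (sig23 4->2) — executes, giving 9.
  sig30: a read changed (sig27 11->9) — executes, giving 9.
  sig31: a read changed (sig27 11->9) — executes, giving -9.
  sig32: a read changed (sig31 -11->-9; sig30 11->9) — executes, giving 0 — identical to its old value.
  sig33: a read changed (sig31 -11->-9) — executes, giving 0 — identical to its old value.

Note where the cutoff bites: sig4 is checked, finds nothing changed, and keeps its cache.

The edit dirties: sig3, sig4, sig5, sig7, sig11, sig12, sig14, sig15, sig17, sig19, sig20, sig23, sig27, sig30, sig31, sig32, sig33.
16 derived signals run: sig3, sig5, sig7, sig11, sig12, sig14, sig15, sig17, sig19, sig20, sig23, sig27, sig30, sig31, sig32, sig33.
Cache hits after checking: sig4.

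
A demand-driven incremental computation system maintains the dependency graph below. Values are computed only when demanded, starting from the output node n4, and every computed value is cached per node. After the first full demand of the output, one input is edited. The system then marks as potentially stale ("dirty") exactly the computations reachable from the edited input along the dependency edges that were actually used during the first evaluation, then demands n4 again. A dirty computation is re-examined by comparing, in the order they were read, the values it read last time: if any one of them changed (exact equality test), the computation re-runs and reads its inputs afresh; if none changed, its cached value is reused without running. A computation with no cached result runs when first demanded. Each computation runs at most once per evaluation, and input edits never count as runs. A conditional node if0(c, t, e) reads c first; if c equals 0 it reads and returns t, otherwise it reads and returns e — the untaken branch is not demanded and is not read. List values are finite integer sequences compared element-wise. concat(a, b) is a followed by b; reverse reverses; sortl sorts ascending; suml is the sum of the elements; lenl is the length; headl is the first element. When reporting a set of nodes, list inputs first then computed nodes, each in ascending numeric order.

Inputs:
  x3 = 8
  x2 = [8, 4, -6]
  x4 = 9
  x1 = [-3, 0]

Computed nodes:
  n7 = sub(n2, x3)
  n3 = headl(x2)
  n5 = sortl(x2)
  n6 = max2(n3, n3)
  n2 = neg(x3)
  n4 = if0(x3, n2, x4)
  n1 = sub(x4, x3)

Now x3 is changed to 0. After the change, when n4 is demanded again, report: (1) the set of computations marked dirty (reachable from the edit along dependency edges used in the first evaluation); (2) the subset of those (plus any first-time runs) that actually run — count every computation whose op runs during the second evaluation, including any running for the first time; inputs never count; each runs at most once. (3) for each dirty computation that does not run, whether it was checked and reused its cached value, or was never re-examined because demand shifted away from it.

First evaluation (everything demanded from the output):
  n4 = if0(x3=8 -> else branch x4) = 9

Propagation after the edit:
  n2: demanded for the first time — runs, produces 0.
  n4: runs — x3 8->0; result 0.

Key observation: a condition flipped, so demand reaches new nodes — n2 runs for the first time.

Marked dirty: n4.
Computations that run: n2, n4 — 2 in total.
Every dirty computation ran.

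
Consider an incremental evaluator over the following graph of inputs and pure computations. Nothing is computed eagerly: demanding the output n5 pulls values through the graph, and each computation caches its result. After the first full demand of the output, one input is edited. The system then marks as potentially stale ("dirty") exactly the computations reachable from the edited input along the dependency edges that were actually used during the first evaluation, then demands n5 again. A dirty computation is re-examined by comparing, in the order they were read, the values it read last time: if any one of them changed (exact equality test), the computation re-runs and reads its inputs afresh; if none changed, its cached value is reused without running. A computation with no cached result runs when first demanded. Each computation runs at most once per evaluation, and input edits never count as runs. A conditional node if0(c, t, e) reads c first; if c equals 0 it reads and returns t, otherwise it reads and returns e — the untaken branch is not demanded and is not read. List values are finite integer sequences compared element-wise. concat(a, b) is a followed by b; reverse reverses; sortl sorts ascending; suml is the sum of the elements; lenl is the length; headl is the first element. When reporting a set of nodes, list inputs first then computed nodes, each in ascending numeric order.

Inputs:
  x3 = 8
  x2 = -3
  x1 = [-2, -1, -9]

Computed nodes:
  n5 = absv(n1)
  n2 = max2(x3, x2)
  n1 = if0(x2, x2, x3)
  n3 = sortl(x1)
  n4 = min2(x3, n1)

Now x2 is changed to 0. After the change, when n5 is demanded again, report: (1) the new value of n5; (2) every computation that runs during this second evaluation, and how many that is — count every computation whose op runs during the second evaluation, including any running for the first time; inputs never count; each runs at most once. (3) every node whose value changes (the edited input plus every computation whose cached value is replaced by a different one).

Initial pass — values computed on the first demand:
  n1 = if0(x2=-3 -> else branch x3) = 8
  n5 = absv(8) = 8

Second demand — change propagation:
  n1: re-runs because x2 -3->0; new result 0.
  n5: re-runs because n1 8->0; new result 0.

n5 now evaluates to 0.
Run set: n1, n5 (2 run).
Changed values: x2, n1, n5.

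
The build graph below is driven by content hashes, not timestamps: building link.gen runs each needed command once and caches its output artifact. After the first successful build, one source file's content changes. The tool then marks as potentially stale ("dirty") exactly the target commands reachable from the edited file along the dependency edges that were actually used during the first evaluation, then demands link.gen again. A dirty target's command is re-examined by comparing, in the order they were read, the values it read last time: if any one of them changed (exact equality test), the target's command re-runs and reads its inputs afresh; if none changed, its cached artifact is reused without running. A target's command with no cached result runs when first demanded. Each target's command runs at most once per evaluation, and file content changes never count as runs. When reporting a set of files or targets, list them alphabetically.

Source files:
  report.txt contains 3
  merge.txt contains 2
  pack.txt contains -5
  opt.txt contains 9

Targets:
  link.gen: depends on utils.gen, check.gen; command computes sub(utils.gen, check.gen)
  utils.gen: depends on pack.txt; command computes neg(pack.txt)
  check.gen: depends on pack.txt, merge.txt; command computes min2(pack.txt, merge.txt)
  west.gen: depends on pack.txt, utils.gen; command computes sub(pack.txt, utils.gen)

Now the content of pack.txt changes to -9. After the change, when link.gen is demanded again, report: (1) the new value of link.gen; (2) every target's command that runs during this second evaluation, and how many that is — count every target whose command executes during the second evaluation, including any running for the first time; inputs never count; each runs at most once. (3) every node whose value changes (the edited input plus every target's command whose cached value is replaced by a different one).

link.gen now evaluates to 18.
Run set: check.gen, link.gen, utils.gen (3 run).
Changed values: check.gen, link.gen, pack.txt, utils.gen.

Initial pass — values computed on the first demand:
  check.gen = min2(-5, 2) = -5
  utils.gen = neg(-5) = 5
  link.gen = sub(5, -5) = 10

Second demand — change propagation:
  check.gen: re-runs because pack.txt -5->-9; new result -9.
  utils.gen: re-runs because pack.txt -5->-9; new result 9.
  link.gen: re-runs because utils.gen 5->9; check.gen -5->-9; new result 18.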